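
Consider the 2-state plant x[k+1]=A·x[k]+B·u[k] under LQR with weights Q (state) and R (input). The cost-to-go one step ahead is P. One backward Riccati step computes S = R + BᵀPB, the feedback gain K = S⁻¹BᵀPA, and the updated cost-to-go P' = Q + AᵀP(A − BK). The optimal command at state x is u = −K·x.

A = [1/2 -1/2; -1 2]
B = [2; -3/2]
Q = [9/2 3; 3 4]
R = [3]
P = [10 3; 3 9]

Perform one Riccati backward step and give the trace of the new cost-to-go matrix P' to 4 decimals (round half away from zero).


BᵀP = [15.5000 -7.5000]
S = R + BᵀPB = [3] + [42.2500] = [45.2500]
BᵀPA = [15.2500 -22.7500]
K = S⁻¹·BᵀPA = [0.3370 -0.5028]
A−BK = [-0.1740 0.5055; -0.4945 1.2459]
AᵀP(A−BK) = [3.3605 -8.3329; -8.3329 21.0622]
P' = Q + AᵀP(A−BK) = [7.8605 -5.3329; -5.3329 25.0622]
tr(P') = 32.9227

32.9227


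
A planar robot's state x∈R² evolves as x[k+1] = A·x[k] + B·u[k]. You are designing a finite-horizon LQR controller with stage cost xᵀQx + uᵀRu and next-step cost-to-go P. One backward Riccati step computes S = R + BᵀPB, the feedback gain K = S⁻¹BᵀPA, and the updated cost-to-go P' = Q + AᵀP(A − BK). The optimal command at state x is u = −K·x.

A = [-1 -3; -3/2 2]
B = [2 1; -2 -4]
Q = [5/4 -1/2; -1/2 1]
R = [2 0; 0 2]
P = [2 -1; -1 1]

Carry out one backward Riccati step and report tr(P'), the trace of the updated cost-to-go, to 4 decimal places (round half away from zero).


5.7311

BᵀP = [6.0000 -4.0000; 6.0000 -5.0000]
S = R + BᵀPB = [2 0; 0 2] + [20.0000 22.0000; 22.0000 26.0000] = [22.0000 22.0000; 22.0000 28.0000]
BᵀPA = [0.0000 -26.0000; 1.5000 -28.0000]
K = S⁻¹·BᵀPA = [-0.2500 -0.8485; 0.2500 -0.3333]
A−BK = [-0.7500 -0.9697; -1.0000 -1.0303]
AᵀP(A−BK) = [0.8750 1.0000; 1.0000 2.6061]
P' = Q + AᵀP(A−BK) = [2.1250 0.5000; 0.5000 3.6061]
tr(P') = 5.7311


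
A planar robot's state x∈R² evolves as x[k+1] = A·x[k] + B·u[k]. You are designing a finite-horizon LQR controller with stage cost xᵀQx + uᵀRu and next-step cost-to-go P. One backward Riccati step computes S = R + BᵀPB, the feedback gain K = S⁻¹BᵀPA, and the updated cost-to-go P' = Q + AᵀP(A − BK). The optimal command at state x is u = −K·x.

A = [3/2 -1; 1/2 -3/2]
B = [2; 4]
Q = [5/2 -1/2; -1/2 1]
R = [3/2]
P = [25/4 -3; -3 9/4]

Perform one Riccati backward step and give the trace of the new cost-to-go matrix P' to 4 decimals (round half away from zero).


BᵀP = [0.5000 3.0000]
S = R + BᵀPB = [3/2] + [13.0000] = [14.5000]
BᵀPA = [2.2500 -5.0000]
K = S⁻¹·BᵀPA = [0.1552 -0.3448]
A−BK = [1.1897 -0.3103; -0.1207 -0.1207]
AᵀP(A−BK) = [9.7759 -2.0366; -2.0366 0.5884]
P' = Q + AᵀP(A−BK) = [12.2759 -2.5366; -2.5366 1.5884]
tr(P') = 13.8642

13.8642


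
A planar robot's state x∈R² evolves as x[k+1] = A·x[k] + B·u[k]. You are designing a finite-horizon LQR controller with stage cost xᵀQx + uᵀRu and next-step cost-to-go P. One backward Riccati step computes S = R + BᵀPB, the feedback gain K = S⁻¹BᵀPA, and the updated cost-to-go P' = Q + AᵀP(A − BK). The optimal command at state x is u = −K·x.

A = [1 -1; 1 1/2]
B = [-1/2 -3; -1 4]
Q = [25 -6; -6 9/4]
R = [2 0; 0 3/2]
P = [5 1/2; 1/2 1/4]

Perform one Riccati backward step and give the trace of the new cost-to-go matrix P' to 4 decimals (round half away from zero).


BᵀP = [-3.0000 -0.5000; -13.0000 -0.5000]
S = R + BᵀPB = [2 0; 0 3/2] + [2.0000 7.0000; 7.0000 37.0000] = [4.0000 7.0000; 7.0000 38.5000]
BᵀPA = [-3.5000 2.7500; -13.5000 12.7500]
K = S⁻¹·BᵀPA = [-0.3833 0.1583; -0.2810 0.3024]
A−BK = [-0.0345 -0.0137; 1.7405 -0.5512]
AᵀP(A−BK) = [1.1155 -0.4887; -0.4887 0.2717]
P' = Q + AᵀP(A−BK) = [26.1155 -6.4887; -6.4887 2.5217]
tr(P') = 28.6372

28.6372


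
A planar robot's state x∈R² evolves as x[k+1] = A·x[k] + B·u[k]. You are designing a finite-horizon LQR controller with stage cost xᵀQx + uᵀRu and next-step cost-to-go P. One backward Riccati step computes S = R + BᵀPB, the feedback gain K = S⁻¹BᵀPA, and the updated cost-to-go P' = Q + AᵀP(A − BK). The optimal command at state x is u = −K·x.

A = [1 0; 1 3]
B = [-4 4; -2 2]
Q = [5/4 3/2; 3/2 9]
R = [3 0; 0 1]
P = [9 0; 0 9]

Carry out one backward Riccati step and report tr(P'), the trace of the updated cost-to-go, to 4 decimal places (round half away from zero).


BᵀP = [-36.0000 -18.0000; 36.0000 18.0000]
S = R + BᵀPB = [3 0; 0 1] + [180.0000 -180.0000; -180.0000 180.0000] = [183.0000 -180.0000; -180.0000 181.0000]
BᵀPA = [-54.0000 -54.0000; 54.0000 54.0000]
K = S⁻¹·BᵀPA = [-0.0747 -0.0747; 0.2241 0.2241]
A−BK = [-0.1950 -1.1950; 0.4025 2.4025]
AᵀP(A−BK) = [1.8672 10.8672; 10.8672 64.8672]
P' = Q + AᵀP(A−BK) = [3.1172 12.3672; 12.3672 73.8672]
tr(P') = 76.9844

76.9844


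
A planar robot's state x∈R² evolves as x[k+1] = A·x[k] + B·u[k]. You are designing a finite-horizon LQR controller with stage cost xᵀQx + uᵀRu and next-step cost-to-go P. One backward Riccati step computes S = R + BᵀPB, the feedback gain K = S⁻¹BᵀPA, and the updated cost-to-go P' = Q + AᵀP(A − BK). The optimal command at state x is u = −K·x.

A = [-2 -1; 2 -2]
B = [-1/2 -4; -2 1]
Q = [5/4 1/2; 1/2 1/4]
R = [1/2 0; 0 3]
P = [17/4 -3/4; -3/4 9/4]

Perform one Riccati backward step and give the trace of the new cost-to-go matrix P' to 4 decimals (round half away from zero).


BᵀP = [-0.6250 -4.1250; -17.7500 5.2500]
S = R + BᵀPB = [1/2 0; 0 3] + [8.5625 -1.6250; -1.6250 76.2500] = [9.0625 -1.6250; -1.6250 79.2500]
BᵀPA = [-7.0000 8.8750; 46.0000 7.2500]
K = S⁻¹·BᵀPA = [-0.6708 0.9994; 0.5667 0.1120]
A−BK = [-0.0687 -0.0524; 0.0917 -0.1132]
AᵀP(A−BK) = [1.2368 -0.1551; -0.1551 0.5686]
P' = Q + AᵀP(A−BK) = [2.4868 0.3449; 0.3449 0.8186]
tr(P') = 3.3054

3.3054


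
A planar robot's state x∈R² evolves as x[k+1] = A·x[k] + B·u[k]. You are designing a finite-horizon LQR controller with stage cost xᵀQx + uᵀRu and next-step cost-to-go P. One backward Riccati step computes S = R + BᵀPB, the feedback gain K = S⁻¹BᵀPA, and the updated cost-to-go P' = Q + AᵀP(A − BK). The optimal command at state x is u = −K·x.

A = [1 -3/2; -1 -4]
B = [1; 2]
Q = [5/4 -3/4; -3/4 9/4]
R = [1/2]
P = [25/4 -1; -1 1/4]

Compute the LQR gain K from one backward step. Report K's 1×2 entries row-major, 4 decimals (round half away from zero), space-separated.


1.2667 -1.1667

BᵀP = [4.2500 -0.5000]
S = R + BᵀPB = [1/2] + [3.2500] = [3.7500]
BᵀPA = [4.7500 -4.3750]
K = S⁻¹·BᵀPA = [1.2667 -1.1667]
A−BK = [-0.2667 -0.3333; -3.5333 -1.6667]
AᵀP(A−BK) = [2.4833 -0.3333; -0.3333 0.9583]
P' = Q + AᵀP(A−BK) = [3.7333 -1.0833; -1.0833 3.2083]
tr(P') = 6.9417


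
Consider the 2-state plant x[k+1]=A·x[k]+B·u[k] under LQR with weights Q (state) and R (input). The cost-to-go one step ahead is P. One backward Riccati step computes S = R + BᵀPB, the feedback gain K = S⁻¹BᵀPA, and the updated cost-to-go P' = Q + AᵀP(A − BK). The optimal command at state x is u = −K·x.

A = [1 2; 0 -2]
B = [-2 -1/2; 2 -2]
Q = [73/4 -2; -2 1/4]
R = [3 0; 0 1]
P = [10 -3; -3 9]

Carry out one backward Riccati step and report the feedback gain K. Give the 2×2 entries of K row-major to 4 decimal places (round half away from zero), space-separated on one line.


BᵀP = [-26.0000 24.0000; 1.0000 -16.5000]
S = R + BᵀPB = [3 0; 0 1] + [100.0000 -35.0000; -35.0000 32.5000] = [103.0000 -35.0000; -35.0000 33.5000]
BᵀPA = [-26.0000 -100.0000; 1.0000 35.0000]
K = S⁻¹·BᵀPA = [-0.3756 -0.9548; -0.3626 0.0472]
A−BK = [0.0674 0.1139; 0.0261 0.0040]
AᵀP(A−BK) = [0.5958 1.1269; 1.1269 2.8645]
P' = Q + AᵀP(A−BK) = [18.8458 -0.8731; -0.8731 3.1145]
tr(P') = 21.9603

-0.3756 -0.9548 -0.3626 0.0472


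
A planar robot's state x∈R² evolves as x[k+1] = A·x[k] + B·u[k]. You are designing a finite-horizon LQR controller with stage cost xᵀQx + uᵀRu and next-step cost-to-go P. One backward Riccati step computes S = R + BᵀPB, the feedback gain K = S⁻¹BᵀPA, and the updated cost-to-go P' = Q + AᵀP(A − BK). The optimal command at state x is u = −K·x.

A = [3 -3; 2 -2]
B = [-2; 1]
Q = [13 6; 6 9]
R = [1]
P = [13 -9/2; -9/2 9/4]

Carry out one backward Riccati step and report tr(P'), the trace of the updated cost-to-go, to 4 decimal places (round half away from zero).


36.0068

BᵀP = [-30.5000 11.2500]
S = R + BᵀPB = [1] + [72.2500] = [73.2500]
BᵀPA = [-69.0000 69.0000]
K = S⁻¹·BᵀPA = [-0.9420 0.9420]
A−BK = [1.1160 -1.1160; 2.9420 -2.9420]
AᵀP(A−BK) = [7.0034 -7.0034; -7.0034 7.0034]
P' = Q + AᵀP(A−BK) = [20.0034 -1.0034; -1.0034 16.0034]
tr(P') = 36.0068


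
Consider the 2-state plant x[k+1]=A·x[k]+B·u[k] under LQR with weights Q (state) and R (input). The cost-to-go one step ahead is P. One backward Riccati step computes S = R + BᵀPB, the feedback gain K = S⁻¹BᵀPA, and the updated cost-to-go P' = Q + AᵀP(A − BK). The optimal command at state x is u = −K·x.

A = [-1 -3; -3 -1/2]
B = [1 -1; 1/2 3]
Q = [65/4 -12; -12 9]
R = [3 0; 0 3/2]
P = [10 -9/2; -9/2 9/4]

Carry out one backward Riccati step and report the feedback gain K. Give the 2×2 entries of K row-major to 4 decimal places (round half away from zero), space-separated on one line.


BᵀP = [7.7500 -3.3750; -23.5000 11.2500]
S = R + BᵀPB = [3 0; 0 3/2] + [6.0625 -17.8750; -17.8750 57.2500] = [9.0625 -17.8750; -17.8750 58.7500]
BᵀPA = [2.3750 -21.5625; -10.2500 64.8750]
K = S⁻¹·BᵀPA = [-0.2052 -0.5033; -0.2369 0.9511]
A−BK = [-1.0317 -1.5456; -2.1867 -3.1017]
AᵀP(A−BK) = [1.3091 1.5694; 1.5694 4.5059]
P' = Q + AᵀP(A−BK) = [17.5591 -10.4306; -10.4306 13.5059]
tr(P') = 31.0651

-0.2052 -0.5033 -0.2369 0.9511


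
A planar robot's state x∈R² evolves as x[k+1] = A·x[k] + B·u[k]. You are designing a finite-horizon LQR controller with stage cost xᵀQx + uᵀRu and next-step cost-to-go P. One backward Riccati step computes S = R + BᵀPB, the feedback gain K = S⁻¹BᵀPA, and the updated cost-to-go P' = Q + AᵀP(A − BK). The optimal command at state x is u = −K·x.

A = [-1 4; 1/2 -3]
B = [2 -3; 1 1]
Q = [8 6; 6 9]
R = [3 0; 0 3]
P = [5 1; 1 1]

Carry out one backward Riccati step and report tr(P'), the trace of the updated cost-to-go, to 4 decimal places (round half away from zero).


BᵀP = [11.0000 3.0000; -14.0000 -2.0000]
S = R + BᵀPB = [3 0; 0 3] + [25.0000 -30.0000; -30.0000 40.0000] = [28.0000 -30.0000; -30.0000 43.0000]
BᵀPA = [-9.5000 35.0000; 13.0000 -50.0000]
K = S⁻¹·BᵀPA = [-0.0609 0.0164; 0.2599 -1.1513]
A−BK = [-0.0987 0.5132; 0.3010 -1.8651]
AᵀP(A−BK) = [0.2936 -1.3766; -1.3766 6.8586]
P' = Q + AᵀP(A−BK) = [8.2936 4.6234; 4.6234 15.8586]
tr(P') = 24.1521

24.1521


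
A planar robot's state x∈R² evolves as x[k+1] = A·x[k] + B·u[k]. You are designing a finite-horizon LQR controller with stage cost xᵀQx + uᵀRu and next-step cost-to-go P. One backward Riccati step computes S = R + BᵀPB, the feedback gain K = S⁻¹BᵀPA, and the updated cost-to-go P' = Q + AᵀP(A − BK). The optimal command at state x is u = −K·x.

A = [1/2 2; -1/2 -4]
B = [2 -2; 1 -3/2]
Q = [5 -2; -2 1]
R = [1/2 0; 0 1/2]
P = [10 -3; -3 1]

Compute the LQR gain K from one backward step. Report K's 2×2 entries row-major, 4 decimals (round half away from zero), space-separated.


BᵀP = [17.0000 -5.0000; -15.5000 4.5000]
S = R + BᵀPB = [1/2 0; 0 1/2] + [29.0000 -26.5000; -26.5000 24.2500] = [29.5000 -26.5000; -26.5000 24.7500]
BᵀPA = [11.0000 54.0000; -10.0000 -49.0000]
K = S⁻¹·BᵀPA = [0.2601 1.3632; -0.1256 -0.5202]
A−BK = [-0.2713 -1.7668; -0.9484 -6.1435]
AᵀP(A−BK) = [0.1334 0.8027; 0.8027 4.8969]
P' = Q + AᵀP(A−BK) = [5.1334 -1.1973; -1.1973 5.8969]
tr(P') = 11.0303

0.2601 1.3632 -0.1256 -0.5202


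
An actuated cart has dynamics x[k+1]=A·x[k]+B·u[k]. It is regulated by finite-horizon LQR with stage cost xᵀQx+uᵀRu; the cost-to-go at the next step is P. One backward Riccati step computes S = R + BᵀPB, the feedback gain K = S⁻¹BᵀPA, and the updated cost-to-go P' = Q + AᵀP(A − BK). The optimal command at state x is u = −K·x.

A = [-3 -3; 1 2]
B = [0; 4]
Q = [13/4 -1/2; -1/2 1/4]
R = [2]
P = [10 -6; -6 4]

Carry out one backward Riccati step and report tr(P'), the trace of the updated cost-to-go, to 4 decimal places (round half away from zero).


30.2879

BᵀP = [-24.0000 16.0000]
S = R + BᵀPB = [2] + [64.0000] = [66.0000]
BᵀPA = [88.0000 104.0000]
K = S⁻¹·BᵀPA = [1.3333 1.5758]
A−BK = [-3.0000 -3.0000; -4.3333 -4.3030]
AᵀP(A−BK) = [12.6667 13.3333; 13.3333 14.1212]
P' = Q + AᵀP(A−BK) = [15.9167 12.8333; 12.8333 14.3712]
tr(P') = 30.2879


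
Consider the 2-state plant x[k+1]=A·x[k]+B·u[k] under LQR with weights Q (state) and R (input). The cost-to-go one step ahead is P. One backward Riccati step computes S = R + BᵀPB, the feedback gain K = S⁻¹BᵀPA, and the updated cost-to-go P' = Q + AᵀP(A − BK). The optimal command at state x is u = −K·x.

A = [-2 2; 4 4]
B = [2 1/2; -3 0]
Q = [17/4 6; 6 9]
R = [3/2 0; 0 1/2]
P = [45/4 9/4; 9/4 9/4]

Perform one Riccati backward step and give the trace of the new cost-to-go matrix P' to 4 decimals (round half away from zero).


47.5542

BᵀP = [15.7500 -2.2500; 5.6250 1.1250]
S = R + BᵀPB = [3/2 0; 0 1/2] + [38.2500 7.8750; 7.8750 2.8125] = [39.7500 7.8750; 7.8750 3.3125]
BᵀPA = [-40.5000 22.5000; -6.7500 15.7500]
K = S⁻¹·BᵀPA = [-1.1629 -0.7106; 0.7268 6.4441]
A−BK = [-0.0377 0.1992; 0.5114 1.8681]
AᵀP(A−BK) = [2.8102 5.7174; 5.7174 31.4939]
P' = Q + AᵀP(A−BK) = [7.0602 11.7174; 11.7174 40.4939]
tr(P') = 47.5542


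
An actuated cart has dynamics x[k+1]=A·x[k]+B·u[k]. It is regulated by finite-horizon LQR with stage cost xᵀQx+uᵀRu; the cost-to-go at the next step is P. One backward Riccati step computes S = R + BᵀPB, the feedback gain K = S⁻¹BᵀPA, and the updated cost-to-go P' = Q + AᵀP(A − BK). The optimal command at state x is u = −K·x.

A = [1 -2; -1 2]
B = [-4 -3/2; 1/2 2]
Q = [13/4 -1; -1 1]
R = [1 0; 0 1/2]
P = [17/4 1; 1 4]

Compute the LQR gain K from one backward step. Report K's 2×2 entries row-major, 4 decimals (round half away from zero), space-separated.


-0.0730 0.1460 -0.4665 0.9331

BᵀP = [-16.5000 -2.0000; -4.3750 6.5000]
S = R + BᵀPB = [1 0; 0 1/2] + [65.0000 20.7500; 20.7500 19.5625] = [66.0000 20.7500; 20.7500 20.0625]
BᵀPA = [-14.5000 29.0000; -10.8750 21.7500]
K = S⁻¹·BᵀPA = [-0.0730 0.1460; -0.4665 0.9331]
A−BK = [0.0081 -0.0162; -0.0304 0.0609]
AᵀP(A−BK) = [0.1176 -0.2353; -0.2353 0.4706]
P' = Q + AᵀP(A−BK) = [3.3676 -1.2353; -1.2353 1.4706]
tr(P') = 4.8382


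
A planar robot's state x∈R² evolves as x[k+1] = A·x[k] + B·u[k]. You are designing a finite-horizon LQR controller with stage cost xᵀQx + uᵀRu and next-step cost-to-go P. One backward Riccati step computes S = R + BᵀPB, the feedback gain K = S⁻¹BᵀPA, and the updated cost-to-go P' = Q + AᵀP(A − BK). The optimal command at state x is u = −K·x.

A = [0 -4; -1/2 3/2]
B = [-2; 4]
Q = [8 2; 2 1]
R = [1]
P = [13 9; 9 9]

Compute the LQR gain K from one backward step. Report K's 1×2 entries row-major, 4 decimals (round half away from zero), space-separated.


-0.1698 -0.2453

BᵀP = [10.0000 18.0000]
S = R + BᵀPB = [1] + [52.0000] = [53.0000]
BᵀPA = [-9.0000 -13.0000]
K = S⁻¹·BᵀPA = [-0.1698 -0.2453]
A−BK = [-0.3396 -4.4906; 0.1792 2.4811]
AᵀP(A−BK) = [0.7217 9.0425; 9.0425 117.0613]
P' = Q + AᵀP(A−BK) = [8.7217 11.0425; 11.0425 118.0613]
tr(P') = 126.7830


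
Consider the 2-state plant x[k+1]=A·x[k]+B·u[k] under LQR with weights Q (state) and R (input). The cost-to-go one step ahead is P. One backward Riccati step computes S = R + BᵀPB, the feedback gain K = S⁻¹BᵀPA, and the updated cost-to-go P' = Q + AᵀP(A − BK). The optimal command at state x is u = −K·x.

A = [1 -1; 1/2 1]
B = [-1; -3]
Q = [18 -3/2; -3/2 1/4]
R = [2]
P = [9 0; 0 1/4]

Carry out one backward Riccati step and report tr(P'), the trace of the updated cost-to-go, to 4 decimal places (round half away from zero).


24.7925

BᵀP = [-9.0000 -0.7500]
S = R + BᵀPB = [2] + [11.2500] = [13.2500]
BᵀPA = [-9.3750 8.2500]
K = S⁻¹·BᵀPA = [-0.7075 0.6226]
A−BK = [0.2925 -0.3774; -1.6226 2.8679]
AᵀP(A−BK) = [2.4292 -3.0377; -3.0377 4.1132]
P' = Q + AᵀP(A−BK) = [20.4292 -4.5377; -4.5377 4.3632]
tr(P') = 24.7925


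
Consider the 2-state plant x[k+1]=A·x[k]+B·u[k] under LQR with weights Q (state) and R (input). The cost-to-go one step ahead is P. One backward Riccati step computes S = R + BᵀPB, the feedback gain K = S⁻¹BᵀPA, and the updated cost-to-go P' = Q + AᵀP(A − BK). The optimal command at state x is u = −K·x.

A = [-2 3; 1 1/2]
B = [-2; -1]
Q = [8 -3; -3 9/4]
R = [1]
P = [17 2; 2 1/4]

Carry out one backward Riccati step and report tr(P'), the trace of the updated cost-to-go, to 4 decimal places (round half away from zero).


13.1537

BᵀP = [-36.0000 -4.2500]
S = R + BᵀPB = [1] + [76.2500] = [77.2500]
BᵀPA = [67.7500 -110.1250]
K = S⁻¹·BᵀPA = [0.8770 -1.4256]
A−BK = [-0.2460 0.1489; 1.8770 -0.9256]
AᵀP(A−BK) = [0.8317 -1.2929; -1.2929 2.0720]
P' = Q + AᵀP(A−BK) = [8.8317 -4.2929; -4.2929 4.3220]
tr(P') = 13.1537


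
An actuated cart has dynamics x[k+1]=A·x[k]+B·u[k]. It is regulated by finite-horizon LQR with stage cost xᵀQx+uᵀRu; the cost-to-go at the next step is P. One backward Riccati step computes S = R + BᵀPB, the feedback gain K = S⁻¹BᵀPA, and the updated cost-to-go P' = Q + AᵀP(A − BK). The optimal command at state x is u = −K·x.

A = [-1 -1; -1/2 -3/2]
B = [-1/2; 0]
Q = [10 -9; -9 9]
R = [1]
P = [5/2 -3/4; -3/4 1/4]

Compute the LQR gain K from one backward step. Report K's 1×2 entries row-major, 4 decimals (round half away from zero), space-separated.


0.6538 0.4231

BᵀP = [-1.2500 0.3750]
S = R + BᵀPB = [1] + [0.6250] = [1.6250]
BᵀPA = [1.0625 0.6875]
K = S⁻¹·BᵀPA = [0.6538 0.4231]
A−BK = [-0.6731 -0.7885; -0.5000 -1.5000]
AᵀP(A−BK) = [1.1178 0.7380; 0.7380 0.5216]
P' = Q + AᵀP(A−BK) = [11.1178 -8.2620; -8.2620 9.5216]
tr(P') = 20.6394


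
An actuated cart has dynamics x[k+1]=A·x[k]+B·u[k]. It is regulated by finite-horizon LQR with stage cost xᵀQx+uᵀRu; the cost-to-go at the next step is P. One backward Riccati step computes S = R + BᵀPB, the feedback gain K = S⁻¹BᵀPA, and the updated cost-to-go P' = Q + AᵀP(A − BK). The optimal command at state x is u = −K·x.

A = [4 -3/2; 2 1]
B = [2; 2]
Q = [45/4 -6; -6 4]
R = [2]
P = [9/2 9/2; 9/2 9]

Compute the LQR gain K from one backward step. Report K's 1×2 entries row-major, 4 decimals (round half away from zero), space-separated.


BᵀP = [18.0000 27.0000]
S = R + BᵀPB = [2] + [90.0000] = [92.0000]
BᵀPA = [126.0000 0.0000]
K = S⁻¹·BᵀPA = [1.3696 0.0000]
A−BK = [1.2609 -1.5000; -0.7391 1.0000]
AᵀP(A−BK) = [7.4348 -4.5000; -4.5000 5.6250]
P' = Q + AᵀP(A−BK) = [18.6848 -10.5000; -10.5000 9.6250]
tr(P') = 28.3098

1.3696 0.0000


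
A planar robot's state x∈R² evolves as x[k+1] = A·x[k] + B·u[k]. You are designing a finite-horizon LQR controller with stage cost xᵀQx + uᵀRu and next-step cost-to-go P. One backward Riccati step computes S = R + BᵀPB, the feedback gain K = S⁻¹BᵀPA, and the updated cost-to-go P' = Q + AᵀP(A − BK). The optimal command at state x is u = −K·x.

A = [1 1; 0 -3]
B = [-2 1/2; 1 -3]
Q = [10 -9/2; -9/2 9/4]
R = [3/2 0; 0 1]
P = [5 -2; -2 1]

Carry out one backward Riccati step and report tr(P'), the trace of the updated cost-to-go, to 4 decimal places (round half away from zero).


13.2999

BᵀP = [-12.0000 5.0000; 8.5000 -4.0000]
S = R + BᵀPB = [3/2 0; 0 1] + [29.0000 -21.0000; -21.0000 16.2500] = [30.5000 -21.0000; -21.0000 17.2500]
BᵀPA = [-12.0000 -27.0000; 8.5000 20.5000]
K = S⁻¹·BᵀPA = [-0.3348 -0.4141; 0.0852 0.6843]
A−BK = [0.2878 -0.1703; 0.5903 -0.5330]
AᵀP(A−BK) = [0.2584 0.2144; 0.2144 0.7915]
P' = Q + AᵀP(A−BK) = [10.2584 -4.2856; -4.2856 3.0415]
tr(P') = 13.2999


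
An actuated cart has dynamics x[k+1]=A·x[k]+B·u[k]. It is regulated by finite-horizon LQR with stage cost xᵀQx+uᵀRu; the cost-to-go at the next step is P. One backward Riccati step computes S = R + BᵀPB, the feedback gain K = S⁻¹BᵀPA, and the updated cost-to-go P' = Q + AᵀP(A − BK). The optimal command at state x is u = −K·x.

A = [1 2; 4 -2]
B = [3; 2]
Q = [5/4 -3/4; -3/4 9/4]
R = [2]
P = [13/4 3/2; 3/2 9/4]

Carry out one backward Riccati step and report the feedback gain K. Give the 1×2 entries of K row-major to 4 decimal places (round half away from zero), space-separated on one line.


0.8369 0.1288

BᵀP = [12.7500 9.0000]
S = R + BᵀPB = [2] + [56.2500] = [58.2500]
BᵀPA = [48.7500 7.5000]
K = S⁻¹·BᵀPA = [0.8369 0.1288]
A−BK = [-1.5107 1.6137; 2.3262 -2.2575]
AᵀP(A−BK) = [10.4506 -8.7768; -8.7768 9.0343]
P' = Q + AᵀP(A−BK) = [11.7006 -9.5268; -9.5268 11.2843]
tr(P') = 22.9850


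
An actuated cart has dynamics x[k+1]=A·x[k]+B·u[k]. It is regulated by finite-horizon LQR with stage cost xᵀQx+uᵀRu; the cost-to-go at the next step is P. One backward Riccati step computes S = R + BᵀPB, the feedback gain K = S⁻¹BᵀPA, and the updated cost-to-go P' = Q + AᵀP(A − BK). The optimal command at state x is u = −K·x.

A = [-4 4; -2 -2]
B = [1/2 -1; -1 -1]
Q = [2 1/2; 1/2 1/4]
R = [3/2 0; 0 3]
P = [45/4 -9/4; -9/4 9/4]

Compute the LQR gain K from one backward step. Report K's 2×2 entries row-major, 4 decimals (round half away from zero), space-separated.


-1.5789 3.4737 2.4079 -1.6974

BᵀP = [7.8750 -3.3750; -9.0000 0.0000]
S = R + BᵀPB = [3/2 0; 0 3] + [7.3125 -4.5000; -4.5000 9.0000] = [8.8125 -4.5000; -4.5000 12.0000]
BᵀPA = [-24.7500 38.2500; 36.0000 -36.0000]
K = S⁻¹·BᵀPA = [-1.5789 3.4737; 2.4079 -1.6974]
A−BK = [-0.8026 0.5658; -1.1711 -0.2237]
AᵀP(A−BK) = [27.2368 -23.9211; -23.9211 31.0263]
P' = Q + AᵀP(A−BK) = [29.2368 -23.4211; -23.4211 31.2763]
tr(P') = 60.5132


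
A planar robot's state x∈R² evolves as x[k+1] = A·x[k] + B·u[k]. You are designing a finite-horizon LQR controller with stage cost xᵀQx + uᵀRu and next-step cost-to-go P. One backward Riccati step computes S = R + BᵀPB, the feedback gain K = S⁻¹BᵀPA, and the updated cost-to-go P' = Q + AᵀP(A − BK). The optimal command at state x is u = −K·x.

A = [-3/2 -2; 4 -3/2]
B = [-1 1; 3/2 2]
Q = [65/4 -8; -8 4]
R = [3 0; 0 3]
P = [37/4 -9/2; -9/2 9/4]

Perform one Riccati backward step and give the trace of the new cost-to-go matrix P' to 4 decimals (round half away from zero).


BᵀP = [-16.0000 7.8750; 0.2500 0.0000]
S = R + BᵀPB = [3 0; 0 3] + [27.8125 -0.2500; -0.2500 0.2500] = [30.8125 -0.2500; -0.2500 3.2500]
BᵀPA = [55.5000 20.1875; -0.3750 -0.5000]
K = S⁻¹·BᵀPA = [1.8014 0.6543; 0.0232 -0.1035]
A−BK = [0.2782 -1.2422; 1.2515 -2.2745]
AᵀP(A−BK) = [10.8432 3.7707; 3.7707 1.8014]
P' = Q + AᵀP(A−BK) = [27.0932 -4.2293; -4.2293 5.8014]
tr(P') = 32.8946

32.8946


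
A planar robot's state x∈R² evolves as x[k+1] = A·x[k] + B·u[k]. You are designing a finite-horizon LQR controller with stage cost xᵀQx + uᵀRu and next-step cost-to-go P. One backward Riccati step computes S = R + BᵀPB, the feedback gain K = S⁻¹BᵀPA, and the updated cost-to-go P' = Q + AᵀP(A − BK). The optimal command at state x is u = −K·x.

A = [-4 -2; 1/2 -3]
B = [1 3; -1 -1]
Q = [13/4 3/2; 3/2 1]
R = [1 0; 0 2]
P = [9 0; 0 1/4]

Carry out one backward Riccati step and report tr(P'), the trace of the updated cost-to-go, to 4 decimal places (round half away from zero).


11.6411

BᵀP = [9.0000 -0.2500; 27.0000 -0.2500]
S = R + BᵀPB = [1 0; 0 2] + [9.2500 27.2500; 27.2500 81.2500] = [10.2500 27.2500; 27.2500 83.2500]
BᵀPA = [-36.1250 -17.2500; -108.1250 -53.2500]
K = S⁻¹·BᵀPA = [-0.5508 0.1354; -1.1185 -0.6840]
A−BK = [-0.0937 -0.0835; -1.1693 -3.5485]
AᵀP(A−BK) = [3.2263 2.5632; 2.5632 4.1648]
P' = Q + AᵀP(A−BK) = [6.4763 4.0632; 4.0632 5.1648]
tr(P') = 11.6411


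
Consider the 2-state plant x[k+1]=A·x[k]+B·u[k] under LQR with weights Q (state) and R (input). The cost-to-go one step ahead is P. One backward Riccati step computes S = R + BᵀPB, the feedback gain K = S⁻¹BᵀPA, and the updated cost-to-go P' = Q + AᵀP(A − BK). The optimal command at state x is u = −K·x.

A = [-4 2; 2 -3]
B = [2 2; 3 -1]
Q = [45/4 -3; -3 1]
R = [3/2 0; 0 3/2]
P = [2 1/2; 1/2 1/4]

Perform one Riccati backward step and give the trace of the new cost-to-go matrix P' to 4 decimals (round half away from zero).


16.5156

BᵀP = [5.5000 1.7500; 3.5000 0.7500]
S = R + BᵀPB = [3/2 0; 0 3/2] + [16.2500 9.2500; 9.2500 6.2500] = [17.7500 9.2500; 9.2500 7.7500]
BᵀPA = [-18.5000 5.7500; -12.5000 4.7500]
K = S⁻¹·BᵀPA = [-0.5337 0.0120; -0.9760 0.5986]
A−BK = [-0.9808 0.7788; 2.6250 -2.4375]
AᵀP(A−BK) = [2.9279 -1.7957; -1.7957 1.3377]
P' = Q + AᵀP(A−BK) = [14.1779 -4.7957; -4.7957 2.3377]
tr(P') = 16.5156


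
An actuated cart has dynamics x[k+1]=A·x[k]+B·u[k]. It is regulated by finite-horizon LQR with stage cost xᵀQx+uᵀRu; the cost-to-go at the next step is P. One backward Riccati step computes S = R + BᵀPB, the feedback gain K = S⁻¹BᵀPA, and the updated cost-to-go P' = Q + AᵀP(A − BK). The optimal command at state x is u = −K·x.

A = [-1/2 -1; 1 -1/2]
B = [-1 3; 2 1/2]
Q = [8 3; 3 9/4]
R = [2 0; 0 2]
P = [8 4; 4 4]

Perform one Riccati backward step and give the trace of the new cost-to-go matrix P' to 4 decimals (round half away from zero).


10.9775

BᵀP = [0.0000 4.0000; 26.0000 14.0000]
S = R + BᵀPB = [2 0; 0 2] + [8.0000 2.0000; 2.0000 85.0000] = [10.0000 2.0000; 2.0000 87.0000]
BᵀPA = [4.0000 -2.0000; 1.0000 -33.0000]
K = S⁻¹·BᵀPA = [0.3995 -0.1247; 0.0023 -0.3764]
A−BK = [-0.1074 0.0046; 0.1998 -0.0624]
AᵀP(A−BK) = [0.3995 -0.1247; -0.1247 0.3279]
P' = Q + AᵀP(A−BK) = [8.3995 2.8753; 2.8753 2.5779]
tr(P') = 10.9775


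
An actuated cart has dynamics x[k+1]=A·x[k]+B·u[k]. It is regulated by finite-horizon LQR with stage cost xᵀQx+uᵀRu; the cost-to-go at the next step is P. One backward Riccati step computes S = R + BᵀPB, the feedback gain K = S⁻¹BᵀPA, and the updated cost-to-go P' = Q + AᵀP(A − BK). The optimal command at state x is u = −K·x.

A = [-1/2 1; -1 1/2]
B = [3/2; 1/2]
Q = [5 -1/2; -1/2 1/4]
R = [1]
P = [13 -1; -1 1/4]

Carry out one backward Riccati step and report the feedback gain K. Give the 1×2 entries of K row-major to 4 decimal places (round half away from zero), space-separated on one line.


BᵀP = [19.0000 -1.3750]
S = R + BᵀPB = [1] + [27.8125] = [28.8125]
BᵀPA = [-8.1250 18.3125]
K = S⁻¹·BᵀPA = [-0.2820 0.6356]
A−BK = [-0.0770 0.0466; -0.8590 0.1822]
AᵀP(A−BK) = [0.2088 -0.2110; -0.2110 0.4235]
P' = Q + AᵀP(A−BK) = [5.2088 -0.7110; -0.7110 0.6735]
tr(P') = 5.8823

-0.2820 0.6356


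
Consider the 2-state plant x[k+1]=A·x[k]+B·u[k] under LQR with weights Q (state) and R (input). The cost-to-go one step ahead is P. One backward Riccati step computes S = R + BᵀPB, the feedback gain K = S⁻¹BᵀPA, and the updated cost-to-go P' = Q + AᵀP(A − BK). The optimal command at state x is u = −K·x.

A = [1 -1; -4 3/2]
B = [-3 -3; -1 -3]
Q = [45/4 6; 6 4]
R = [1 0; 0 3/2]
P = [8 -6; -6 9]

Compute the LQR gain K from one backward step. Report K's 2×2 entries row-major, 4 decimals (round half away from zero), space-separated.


BᵀP = [-18.0000 9.0000; -6.0000 -9.0000]
S = R + BᵀPB = [1 0; 0 3/2] + [45.0000 27.0000; 27.0000 45.0000] = [46.0000 27.0000; 27.0000 46.5000]
BᵀPA = [-54.0000 31.5000; 30.0000 -7.5000]
K = S⁻¹·BᵀPA = [-2.3553 1.1824; 2.0128 -0.8479]
A−BK = [-0.0277 0.0037; -0.3170 0.1388]
AᵀP(A−BK) = [12.4298 -5.7117; -5.7117 2.6439]
P' = Q + AᵀP(A−BK) = [23.6798 0.2883; 0.2883 6.6439]
tr(P') = 30.3237

-2.3553 1.1824 2.0128 -0.8479


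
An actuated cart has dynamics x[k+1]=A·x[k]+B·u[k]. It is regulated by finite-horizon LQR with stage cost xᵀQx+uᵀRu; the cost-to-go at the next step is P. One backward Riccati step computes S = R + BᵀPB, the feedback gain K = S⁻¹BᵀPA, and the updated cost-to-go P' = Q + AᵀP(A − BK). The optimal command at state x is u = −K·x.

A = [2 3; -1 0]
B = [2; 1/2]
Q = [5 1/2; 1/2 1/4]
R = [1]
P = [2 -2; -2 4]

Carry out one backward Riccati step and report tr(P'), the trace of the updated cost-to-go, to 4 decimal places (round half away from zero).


19.0833

BᵀP = [3.0000 -2.0000]
S = R + BᵀPB = [1] + [5.0000] = [6.0000]
BᵀPA = [8.0000 9.0000]
K = S⁻¹·BᵀPA = [1.3333 1.5000]
A−BK = [-0.6667 0.0000; -1.6667 -0.7500]
AᵀP(A−BK) = [9.3333 6.0000; 6.0000 4.5000]
P' = Q + AᵀP(A−BK) = [14.3333 6.5000; 6.5000 4.7500]
tr(P') = 19.0833


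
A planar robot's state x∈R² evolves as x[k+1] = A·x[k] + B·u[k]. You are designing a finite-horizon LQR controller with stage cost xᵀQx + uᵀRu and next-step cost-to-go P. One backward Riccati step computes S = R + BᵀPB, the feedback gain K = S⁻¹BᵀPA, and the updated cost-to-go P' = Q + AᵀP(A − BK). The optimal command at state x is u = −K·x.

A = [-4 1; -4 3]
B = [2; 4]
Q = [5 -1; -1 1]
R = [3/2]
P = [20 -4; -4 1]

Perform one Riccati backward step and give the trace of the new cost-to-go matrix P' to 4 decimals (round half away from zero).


BᵀP = [24.0000 -4.0000]
S = R + BᵀPB = [3/2] + [32.0000] = [33.5000]
BᵀPA = [-80.0000 12.0000]
K = S⁻¹·BᵀPA = [-2.3881 0.3582]
A−BK = [0.7761 0.2836; 5.5522 1.5672]
AᵀP(A−BK) = [16.9552 0.6567; 0.6567 0.7015]
P' = Q + AᵀP(A−BK) = [21.9552 -0.3433; -0.3433 1.7015]
tr(P') = 23.6567

23.6567


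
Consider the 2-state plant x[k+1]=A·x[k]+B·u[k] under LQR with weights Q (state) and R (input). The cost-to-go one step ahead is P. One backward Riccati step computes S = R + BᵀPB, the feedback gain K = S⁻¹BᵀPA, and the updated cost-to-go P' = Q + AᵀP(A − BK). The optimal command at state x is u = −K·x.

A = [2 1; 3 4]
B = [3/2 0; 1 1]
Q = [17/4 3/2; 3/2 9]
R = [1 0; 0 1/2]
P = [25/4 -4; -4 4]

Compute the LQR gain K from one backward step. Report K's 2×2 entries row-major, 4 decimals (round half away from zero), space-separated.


1.0574 0.4387 1.3588 2.8616

BᵀP = [5.3750 -2.0000; -4.0000 4.0000]
S = R + BᵀPB = [1 0; 0 1/2] + [6.0625 -2.0000; -2.0000 4.0000] = [7.0625 -2.0000; -2.0000 4.5000]
BᵀPA = [4.7500 -2.6250; 4.0000 12.0000]
K = S⁻¹·BᵀPA = [1.0574 0.4387; 1.3588 2.8616]
A−BK = [0.4139 0.3420; 0.5838 0.6997]
AᵀP(A−BK) = [2.5422 2.9696; 2.9696 5.0619]
P' = Q + AᵀP(A−BK) = [6.7922 4.4696; 4.4696 14.0619]
tr(P') = 20.8540


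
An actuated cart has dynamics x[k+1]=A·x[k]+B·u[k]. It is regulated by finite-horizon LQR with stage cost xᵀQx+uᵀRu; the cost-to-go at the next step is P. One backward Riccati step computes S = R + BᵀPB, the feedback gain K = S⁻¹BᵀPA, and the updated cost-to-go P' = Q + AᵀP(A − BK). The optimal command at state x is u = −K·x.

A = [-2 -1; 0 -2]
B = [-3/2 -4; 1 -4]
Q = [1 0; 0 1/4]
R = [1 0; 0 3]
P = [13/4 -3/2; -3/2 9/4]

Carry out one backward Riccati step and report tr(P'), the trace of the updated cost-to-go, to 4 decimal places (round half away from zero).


BᵀP = [-6.3750 4.5000; -7.0000 -3.0000]
S = R + BᵀPB = [1 0; 0 3] + [14.0625 7.5000; 7.5000 40.0000] = [15.0625 7.5000; 7.5000 43.0000]
BᵀPA = [12.7500 -2.6250; 14.0000 13.0000]
K = S⁻¹·BᵀPA = [0.7494 -0.3557; 0.1949 0.3644]
A−BK = [-0.0964 -0.0761; 0.0300 -0.1868]
AᵀP(A−BK) = [0.7165 -0.0659; -0.0659 0.5795]
P' = Q + AᵀP(A−BK) = [1.7165 -0.0659; -0.0659 0.8295]
tr(P') = 2.5460

2.5460


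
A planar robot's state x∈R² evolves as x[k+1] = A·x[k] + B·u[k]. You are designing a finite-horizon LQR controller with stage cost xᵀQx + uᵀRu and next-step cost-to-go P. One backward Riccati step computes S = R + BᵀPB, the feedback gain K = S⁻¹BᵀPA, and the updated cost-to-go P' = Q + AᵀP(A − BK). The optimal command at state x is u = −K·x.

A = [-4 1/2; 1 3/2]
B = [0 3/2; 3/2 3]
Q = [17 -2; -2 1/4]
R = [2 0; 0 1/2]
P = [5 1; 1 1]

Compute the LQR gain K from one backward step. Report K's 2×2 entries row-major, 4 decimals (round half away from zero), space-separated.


BᵀP = [1.5000 1.5000; 10.5000 4.5000]
S = R + BᵀPB = [2 0; 0 1/2] + [2.2500 6.7500; 6.7500 29.2500] = [4.2500 6.7500; 6.7500 29.7500]
BᵀPA = [-4.5000 3.0000; -37.5000 12.0000]
K = S⁻¹·BᵀPA = [1.4745 0.1020; -1.5951 0.3802]
A−BK = [-1.6074 -0.0703; 3.5734 0.2063]
AᵀP(A−BK) = [19.8207 0.7172; 0.7172 0.1314]
P' = Q + AᵀP(A−BK) = [36.8207 -1.2828; -1.2828 0.3814]
tr(P') = 37.2021

1.4745 0.1020 -1.5951 0.3802


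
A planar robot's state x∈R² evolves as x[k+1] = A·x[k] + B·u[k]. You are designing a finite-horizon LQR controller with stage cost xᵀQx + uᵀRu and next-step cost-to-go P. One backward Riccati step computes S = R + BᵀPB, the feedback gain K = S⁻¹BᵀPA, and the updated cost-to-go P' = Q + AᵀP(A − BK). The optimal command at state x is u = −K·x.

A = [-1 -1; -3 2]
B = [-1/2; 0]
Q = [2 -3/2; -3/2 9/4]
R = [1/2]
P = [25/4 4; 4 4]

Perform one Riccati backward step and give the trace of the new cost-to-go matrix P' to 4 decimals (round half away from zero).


36.0076

BᵀP = [-3.1250 -2.0000]
S = R + BᵀPB = [1/2] + [1.5625] = [2.0625]
BᵀPA = [9.1250 -0.8750]
K = S⁻¹·BᵀPA = [4.4242 -0.4242]
A−BK = [1.2121 -1.2121; -3.0000 2.0000]
AᵀP(A−BK) = [25.8788 -9.8788; -9.8788 5.8788]
P' = Q + AᵀP(A−BK) = [27.8788 -11.3788; -11.3788 8.1288]
tr(P') = 36.0076


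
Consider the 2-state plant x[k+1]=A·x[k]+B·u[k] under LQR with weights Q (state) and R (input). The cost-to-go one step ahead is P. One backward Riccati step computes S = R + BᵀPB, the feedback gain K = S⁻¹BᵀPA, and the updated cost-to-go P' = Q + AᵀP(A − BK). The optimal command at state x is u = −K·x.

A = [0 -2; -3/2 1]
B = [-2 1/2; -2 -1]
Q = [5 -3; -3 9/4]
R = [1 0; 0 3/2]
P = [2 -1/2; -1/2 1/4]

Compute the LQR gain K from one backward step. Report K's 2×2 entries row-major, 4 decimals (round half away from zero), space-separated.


BᵀP = [-3.0000 0.5000; 1.5000 -0.5000]
S = R + BᵀPB = [1 0; 0 3/2] + [5.0000 -2.0000; -2.0000 1.2500] = [6.0000 -2.0000; -2.0000 2.7500]
BᵀPA = [-0.7500 6.5000; 0.7500 -3.5000]
K = S⁻¹·BᵀPA = [-0.0450 0.8700; 0.2400 -0.6400]
A−BK = [-0.2100 0.0600; -1.3500 2.1000]
AᵀP(A−BK) = [0.3488 -0.7425; -0.7425 2.3550]
P' = Q + AᵀP(A−BK) = [5.3488 -3.7425; -3.7425 4.6050]
tr(P') = 9.9538

-0.0450 0.8700 0.2400 -0.6400


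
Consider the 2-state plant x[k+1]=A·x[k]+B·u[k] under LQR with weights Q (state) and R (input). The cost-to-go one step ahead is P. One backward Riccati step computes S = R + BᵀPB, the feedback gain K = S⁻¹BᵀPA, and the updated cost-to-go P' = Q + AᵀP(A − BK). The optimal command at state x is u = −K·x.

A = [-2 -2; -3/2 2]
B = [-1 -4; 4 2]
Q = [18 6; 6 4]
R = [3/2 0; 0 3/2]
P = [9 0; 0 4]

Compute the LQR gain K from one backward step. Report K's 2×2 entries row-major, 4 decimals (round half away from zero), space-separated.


-0.6816 0.2823 0.6585 0.4260

BᵀP = [-9.0000 16.0000; -36.0000 8.0000]
S = R + BᵀPB = [3/2 0; 0 3/2] + [73.0000 68.0000; 68.0000 160.0000] = [74.5000 68.0000; 68.0000 161.5000]
BᵀPA = [-6.0000 50.0000; 60.0000 88.0000]
K = S⁻¹·BᵀPA = [-0.6816 0.2823; 0.6585 0.4260]
A−BK = [-0.0476 -0.0136; -0.0907 0.0188]
AᵀP(A−BK) = [1.4005 0.1312; 0.1312 0.3949]
P' = Q + AᵀP(A−BK) = [19.4005 6.1312; 6.1312 4.3949]
tr(P') = 23.7954


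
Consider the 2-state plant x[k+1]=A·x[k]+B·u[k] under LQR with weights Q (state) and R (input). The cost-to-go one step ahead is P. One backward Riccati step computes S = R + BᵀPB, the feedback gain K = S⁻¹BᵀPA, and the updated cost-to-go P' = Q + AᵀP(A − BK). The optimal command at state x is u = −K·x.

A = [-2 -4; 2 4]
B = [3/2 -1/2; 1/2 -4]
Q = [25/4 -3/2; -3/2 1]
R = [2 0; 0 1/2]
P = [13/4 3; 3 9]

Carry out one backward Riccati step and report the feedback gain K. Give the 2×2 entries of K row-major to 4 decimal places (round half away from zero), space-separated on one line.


-1.0546 -2.1092 -0.5662 -1.1325

BᵀP = [6.3750 9.0000; -13.6250 -37.5000]
S = R + BᵀPB = [2 0; 0 1/2] + [14.0625 -39.1875; -39.1875 156.8125] = [16.0625 -39.1875; -39.1875 157.3125]
BᵀPA = [5.2500 10.5000; -47.7500 -95.5000]
K = S⁻¹·BᵀPA = [-1.0546 -2.1092; -0.5662 -1.1325]
A−BK = [-0.7012 -1.4024; 0.2623 0.5246]
AᵀP(A−BK) = [3.4984 6.9968; 6.9968 13.9935]
P' = Q + AᵀP(A−BK) = [9.7484 5.4968; 5.4968 14.9935]
tr(P') = 24.7419


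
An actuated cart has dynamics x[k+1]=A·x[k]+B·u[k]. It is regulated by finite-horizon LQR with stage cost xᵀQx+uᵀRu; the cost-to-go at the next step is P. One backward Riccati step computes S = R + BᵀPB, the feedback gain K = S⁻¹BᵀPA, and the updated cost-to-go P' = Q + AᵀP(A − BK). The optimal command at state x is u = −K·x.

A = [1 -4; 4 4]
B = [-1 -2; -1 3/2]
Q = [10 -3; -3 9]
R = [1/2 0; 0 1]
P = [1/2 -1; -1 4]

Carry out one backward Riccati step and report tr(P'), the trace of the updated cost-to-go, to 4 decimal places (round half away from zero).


BᵀP = [0.5000 -3.0000; -2.5000 8.0000]
S = R + BᵀPB = [1/2 0; 0 1] + [2.5000 -5.5000; -5.5000 17.0000] = [3.0000 -5.5000; -5.5000 18.0000]
BᵀPA = [-11.5000 -14.0000; 29.5000 42.0000]
K = S⁻¹·BᵀPA = [-1.8842 -0.8842; 1.0632 2.0632]
A−BK = [1.2421 -0.7579; 0.5211 0.0211]
AᵀP(A−BK) = [3.4684 2.9684; 2.9684 4.9684]
P' = Q + AᵀP(A−BK) = [13.4684 -0.0316; -0.0316 13.9684]
tr(P') = 27.4368

27.4368


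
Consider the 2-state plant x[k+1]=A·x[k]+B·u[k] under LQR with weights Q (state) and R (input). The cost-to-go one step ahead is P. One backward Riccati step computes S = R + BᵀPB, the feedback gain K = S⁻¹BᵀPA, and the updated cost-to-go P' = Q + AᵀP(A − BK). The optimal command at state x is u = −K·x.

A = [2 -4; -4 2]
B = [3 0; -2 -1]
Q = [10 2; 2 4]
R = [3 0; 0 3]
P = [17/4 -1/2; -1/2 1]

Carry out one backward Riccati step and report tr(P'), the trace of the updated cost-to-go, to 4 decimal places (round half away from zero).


BᵀP = [13.7500 -3.5000; 0.5000 -1.0000]
S = R + BᵀPB = [3 0; 0 3] + [48.2500 3.5000; 3.5000 1.0000] = [51.2500 3.5000; 3.5000 4.0000]
BᵀPA = [41.5000 -62.0000; 5.0000 -4.0000]
K = S⁻¹·BᵀPA = [0.7704 -1.2140; 0.5759 0.0623]
A−BK = [-0.3113 -0.3580; -1.8833 -0.3658]
AᵀP(A−BK) = [6.1479 -1.9300; -1.9300 4.9805]
P' = Q + AᵀP(A−BK) = [16.1479 0.0700; 0.0700 8.9805]
tr(P') = 25.1284

25.1284


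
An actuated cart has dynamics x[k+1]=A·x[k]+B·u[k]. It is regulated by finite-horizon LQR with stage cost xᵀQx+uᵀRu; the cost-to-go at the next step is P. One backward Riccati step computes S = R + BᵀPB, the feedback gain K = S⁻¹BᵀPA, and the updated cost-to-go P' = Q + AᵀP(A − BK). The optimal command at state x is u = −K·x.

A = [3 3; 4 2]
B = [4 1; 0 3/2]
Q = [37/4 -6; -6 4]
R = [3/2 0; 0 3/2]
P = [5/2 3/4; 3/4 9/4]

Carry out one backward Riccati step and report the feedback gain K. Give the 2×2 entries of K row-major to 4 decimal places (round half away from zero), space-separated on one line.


BᵀP = [10.0000 3.0000; 3.6250 4.1250]
S = R + BᵀPB = [3/2 0; 0 3/2] + [40.0000 14.5000; 14.5000 9.8125] = [41.5000 14.5000; 14.5000 11.3125]
BᵀPA = [42.0000 36.0000; 27.3750 19.1250]
K = S⁻¹·BᵀPA = [0.3016 0.5013; 2.0333 1.0481]
A−BK = [-0.2398 -0.0532; 0.9501 0.4278]
AᵀP(A−BK) = [8.1708 4.2551; 4.2551 2.4095]
P' = Q + AᵀP(A−BK) = [17.4208 -1.7449; -1.7449 6.4095]
tr(P') = 23.8303

0.3016 0.5013 2.0333 1.0481


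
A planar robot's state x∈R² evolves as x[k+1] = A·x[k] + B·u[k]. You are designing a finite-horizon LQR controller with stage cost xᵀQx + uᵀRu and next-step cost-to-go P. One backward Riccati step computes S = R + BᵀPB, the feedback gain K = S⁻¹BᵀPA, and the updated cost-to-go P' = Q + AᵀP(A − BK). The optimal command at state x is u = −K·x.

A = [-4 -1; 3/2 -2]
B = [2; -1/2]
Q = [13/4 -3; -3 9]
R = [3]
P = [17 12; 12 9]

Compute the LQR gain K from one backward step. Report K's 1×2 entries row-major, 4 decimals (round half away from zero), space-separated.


-1.6802 -1.3604

BᵀP = [28.0000 19.5000]
S = R + BᵀPB = [3] + [46.2500] = [49.2500]
BᵀPA = [-82.7500 -67.0000]
K = S⁻¹·BᵀPA = [-1.6802 -1.3604]
A−BK = [-0.6396 1.7208; 0.6599 -2.6802]
AᵀP(A−BK) = [9.2132 6.4264; 6.4264 9.8528]
P' = Q + AᵀP(A−BK) = [12.4632 3.4264; 3.4264 18.8528]
tr(P') = 31.3160
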